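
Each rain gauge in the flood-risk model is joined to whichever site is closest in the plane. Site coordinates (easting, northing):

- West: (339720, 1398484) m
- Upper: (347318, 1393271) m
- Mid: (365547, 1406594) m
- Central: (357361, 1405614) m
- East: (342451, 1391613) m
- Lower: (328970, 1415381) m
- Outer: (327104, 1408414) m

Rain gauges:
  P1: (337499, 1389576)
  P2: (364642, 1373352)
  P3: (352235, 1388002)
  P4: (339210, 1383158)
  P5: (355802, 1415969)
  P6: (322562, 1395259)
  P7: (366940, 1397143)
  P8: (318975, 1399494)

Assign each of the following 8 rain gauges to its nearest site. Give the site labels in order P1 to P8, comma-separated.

East, Upper, Upper, East, Central, Outer, Mid, Outer

P1 → East (d²=28671673.00)
P2 → Upper (d²=696887537.00)
P3 → Upper (d²=51939250.00)
P4 → East (d²=81991106.00)
P5 → Central (d²=109656506.00)
P6 → Outer (d²=193683789.00)
P7 → Mid (d²=91261850.00)
P8 → Outer (d²=145647041.00)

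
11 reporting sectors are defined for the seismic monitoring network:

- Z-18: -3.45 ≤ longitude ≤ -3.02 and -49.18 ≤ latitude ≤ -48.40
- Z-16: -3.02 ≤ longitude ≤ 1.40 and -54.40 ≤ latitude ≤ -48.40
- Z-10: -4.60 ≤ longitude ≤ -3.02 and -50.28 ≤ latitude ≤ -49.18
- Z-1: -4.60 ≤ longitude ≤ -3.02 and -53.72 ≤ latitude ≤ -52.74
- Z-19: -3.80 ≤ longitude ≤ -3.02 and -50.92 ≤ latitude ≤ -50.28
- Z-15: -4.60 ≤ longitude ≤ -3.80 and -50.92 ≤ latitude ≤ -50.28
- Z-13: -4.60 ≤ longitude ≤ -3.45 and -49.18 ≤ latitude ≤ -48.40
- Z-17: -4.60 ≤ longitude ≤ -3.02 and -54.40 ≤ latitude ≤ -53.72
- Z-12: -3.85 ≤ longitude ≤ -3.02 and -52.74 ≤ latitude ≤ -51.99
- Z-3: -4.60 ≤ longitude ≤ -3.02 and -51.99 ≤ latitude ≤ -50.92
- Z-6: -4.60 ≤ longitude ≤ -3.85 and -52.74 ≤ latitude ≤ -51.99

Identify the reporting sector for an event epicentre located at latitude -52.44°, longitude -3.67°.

Z-12

The point has longitude = -3.67 and latitude = -52.44.
Only Z-12 satisfies -3.85 ≤ longitude ≤ -3.02 and -52.74 ≤ latitude ≤ -51.99.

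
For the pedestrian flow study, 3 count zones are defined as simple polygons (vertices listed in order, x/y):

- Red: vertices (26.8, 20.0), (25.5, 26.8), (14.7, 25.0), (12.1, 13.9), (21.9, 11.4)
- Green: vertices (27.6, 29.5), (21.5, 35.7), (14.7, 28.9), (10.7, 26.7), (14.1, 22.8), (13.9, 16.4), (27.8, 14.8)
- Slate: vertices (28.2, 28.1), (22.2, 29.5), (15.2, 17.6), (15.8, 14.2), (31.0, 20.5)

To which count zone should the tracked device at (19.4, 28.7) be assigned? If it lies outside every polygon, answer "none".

Green

Cast a ray rightward from (19.4, 28.7). For each polygon, the edges (by vertex number in listed order) whose endpoints lie on opposite sides of y = 28.7, where each meets that height, and whether that is right or left of the point:
Red: no edge straddles that height → 0 crossings.
Green: 3–4 at x≈14.34 (left), 7–1 at x≈27.61 (right) → 1 crossing.
Slate: 1–2 at x≈25.63 (right), 2–3 at x≈21.73 (right) → 2 crossings.
Only Green has an odd count, so the point is inside Green.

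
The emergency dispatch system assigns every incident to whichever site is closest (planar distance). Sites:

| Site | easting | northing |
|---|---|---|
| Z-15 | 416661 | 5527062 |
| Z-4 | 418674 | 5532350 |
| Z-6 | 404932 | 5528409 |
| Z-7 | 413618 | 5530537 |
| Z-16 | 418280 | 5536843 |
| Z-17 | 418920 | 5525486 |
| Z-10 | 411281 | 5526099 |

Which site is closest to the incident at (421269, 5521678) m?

Squared distances to each site:
Z-15: 50221120.000; Z-4: 120625609.000; Z-6: 312203930.000; Z-7: 137019682.000; Z-16: 238911346.000; Z-17: 20018665.000; Z-10: 119305385.000.
Minimum at Z-17.

Z-17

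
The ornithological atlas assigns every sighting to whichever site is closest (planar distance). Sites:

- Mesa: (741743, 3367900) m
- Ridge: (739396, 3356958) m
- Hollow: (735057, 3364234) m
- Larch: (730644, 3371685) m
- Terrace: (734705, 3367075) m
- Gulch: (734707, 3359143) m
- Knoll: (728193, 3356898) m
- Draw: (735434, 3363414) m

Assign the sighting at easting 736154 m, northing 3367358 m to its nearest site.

Squared distances to each site:
Mesa: 31530685.000; Ridge: 118670564.000; Hollow: 10962785.000; Larch: 49083029.000; Terrace: 2179690.000; Gulch: 69580034.000; Knoll: 172789121.000; Draw: 16073536.000.
Minimum at Terrace.

Terrace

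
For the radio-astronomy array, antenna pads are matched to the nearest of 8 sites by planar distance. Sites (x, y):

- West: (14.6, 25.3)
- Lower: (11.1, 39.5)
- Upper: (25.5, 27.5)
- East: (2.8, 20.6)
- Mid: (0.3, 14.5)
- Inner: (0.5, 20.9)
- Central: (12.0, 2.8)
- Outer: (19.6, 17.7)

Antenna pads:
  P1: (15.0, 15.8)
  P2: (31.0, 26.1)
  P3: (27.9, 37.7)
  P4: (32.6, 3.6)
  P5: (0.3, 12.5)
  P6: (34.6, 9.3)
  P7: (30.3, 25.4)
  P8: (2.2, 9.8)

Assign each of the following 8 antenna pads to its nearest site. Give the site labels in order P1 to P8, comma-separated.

Outer, Upper, Upper, Outer, Mid, Outer, Upper, Mid

P1 → Outer (d²=24.77)
P2 → Upper (d²=32.21)
P3 → Upper (d²=109.80)
P4 → Outer (d²=367.81)
P5 → Mid (d²=4.00)
P6 → Outer (d²=295.56)
P7 → Upper (d²=27.45)
P8 → Mid (d²=25.70)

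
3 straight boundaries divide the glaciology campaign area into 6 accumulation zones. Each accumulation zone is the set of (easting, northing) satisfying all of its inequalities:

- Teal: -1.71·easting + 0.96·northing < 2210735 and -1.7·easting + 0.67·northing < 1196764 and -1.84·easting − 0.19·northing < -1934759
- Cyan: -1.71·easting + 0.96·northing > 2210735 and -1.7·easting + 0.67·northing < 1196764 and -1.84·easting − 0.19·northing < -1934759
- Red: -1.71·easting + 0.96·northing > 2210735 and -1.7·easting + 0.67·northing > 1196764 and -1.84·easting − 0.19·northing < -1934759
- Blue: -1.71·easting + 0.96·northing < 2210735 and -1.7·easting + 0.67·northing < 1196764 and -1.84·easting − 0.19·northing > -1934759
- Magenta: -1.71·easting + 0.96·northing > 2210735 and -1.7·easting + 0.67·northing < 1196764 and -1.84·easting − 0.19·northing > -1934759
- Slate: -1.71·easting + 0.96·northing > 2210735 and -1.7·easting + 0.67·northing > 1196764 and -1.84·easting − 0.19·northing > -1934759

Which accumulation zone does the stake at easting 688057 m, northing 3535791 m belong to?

-1.71·688057 + 0.96·3535791 = 2217781.890, which is > 2210735
-1.7·688057 + 0.67·3535791 = 1199283.070, which is > 1196764
-1.84·688057 − 0.19·3535791 = -1937825.170, which is < -1934759
This sign pattern matches Red.

Red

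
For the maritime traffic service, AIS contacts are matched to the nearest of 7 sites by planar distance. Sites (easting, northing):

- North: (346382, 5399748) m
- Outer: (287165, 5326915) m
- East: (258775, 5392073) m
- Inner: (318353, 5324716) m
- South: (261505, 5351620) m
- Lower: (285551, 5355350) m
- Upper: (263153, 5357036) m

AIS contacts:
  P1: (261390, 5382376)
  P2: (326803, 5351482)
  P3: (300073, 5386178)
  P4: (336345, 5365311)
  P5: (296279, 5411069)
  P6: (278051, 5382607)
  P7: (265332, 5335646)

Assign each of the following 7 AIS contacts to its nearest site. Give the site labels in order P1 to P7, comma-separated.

East, Inner, Lower, North, East, East, South

P1 → East (d²=100870034.00)
P2 → Inner (d²=787821256.00)
P3 → Lower (d²=1161254068.00)
P4 → North (d²=1286648338.00)
P5 → East (d²=1767398032.00)
P6 → East (d²=461169332.00)
P7 → South (d²=269814605.00)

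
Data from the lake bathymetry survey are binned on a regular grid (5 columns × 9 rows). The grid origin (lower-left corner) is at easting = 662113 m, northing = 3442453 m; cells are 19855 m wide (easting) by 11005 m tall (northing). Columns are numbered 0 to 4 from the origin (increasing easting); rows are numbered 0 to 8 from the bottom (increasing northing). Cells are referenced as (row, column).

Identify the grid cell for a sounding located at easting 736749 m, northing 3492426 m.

Column index: ⌊(736749 − 662113) / 19855⌋ = ⌊3.759⌋ = 3
Row offset from origin: ⌊(3492426 − 3442453) / 11005⌋ = ⌊4.541⌋ = 4 → row 4

(4, 3)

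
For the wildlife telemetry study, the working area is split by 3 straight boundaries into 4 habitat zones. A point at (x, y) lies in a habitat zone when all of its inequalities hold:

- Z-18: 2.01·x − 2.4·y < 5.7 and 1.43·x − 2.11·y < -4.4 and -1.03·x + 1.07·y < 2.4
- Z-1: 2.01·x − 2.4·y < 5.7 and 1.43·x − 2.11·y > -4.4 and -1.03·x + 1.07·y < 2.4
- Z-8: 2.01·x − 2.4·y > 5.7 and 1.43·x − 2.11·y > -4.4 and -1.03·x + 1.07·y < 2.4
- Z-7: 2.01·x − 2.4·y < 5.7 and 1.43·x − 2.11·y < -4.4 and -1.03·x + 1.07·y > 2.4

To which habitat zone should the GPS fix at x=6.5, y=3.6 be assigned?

2.01·6.5 − 2.4·3.6 = 4.425, which is < 5.7
1.43·6.5 − 2.11·3.6 = 1.699, which is > -4.4
-1.03·6.5 + 1.07·3.6 = -2.843, which is < 2.4
This sign pattern matches Z-1.

Z-1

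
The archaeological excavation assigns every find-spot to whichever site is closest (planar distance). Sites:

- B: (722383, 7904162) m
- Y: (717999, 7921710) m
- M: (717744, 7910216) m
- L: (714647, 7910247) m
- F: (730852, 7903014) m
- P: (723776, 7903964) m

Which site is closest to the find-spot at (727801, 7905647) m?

F

Squared distances to each site:
B: 31559949.000; Y: 354099173.000; M: 122019010.000; L: 194187716.000; F: 16241290.000; P: 19033114.000.
Minimum at F.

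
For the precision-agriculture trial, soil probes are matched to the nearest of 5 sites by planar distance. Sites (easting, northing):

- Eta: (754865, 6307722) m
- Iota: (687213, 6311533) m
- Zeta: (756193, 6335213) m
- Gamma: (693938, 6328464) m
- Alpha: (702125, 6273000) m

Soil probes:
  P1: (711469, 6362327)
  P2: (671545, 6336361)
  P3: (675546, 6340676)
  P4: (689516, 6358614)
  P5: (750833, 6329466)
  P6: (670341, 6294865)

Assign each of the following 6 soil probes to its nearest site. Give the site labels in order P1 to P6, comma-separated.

P1 → Gamma (d²=1454038730.00)
P2 → Gamma (d²=563809058.00)
P3 → Gamma (d²=487398608.00)
P4 → Gamma (d²=928576584.00)
P5 → Zeta (d²=61757609.00)
P6 → Iota (d²=562486608.00)

Gamma, Gamma, Gamma, Gamma, Zeta, Iota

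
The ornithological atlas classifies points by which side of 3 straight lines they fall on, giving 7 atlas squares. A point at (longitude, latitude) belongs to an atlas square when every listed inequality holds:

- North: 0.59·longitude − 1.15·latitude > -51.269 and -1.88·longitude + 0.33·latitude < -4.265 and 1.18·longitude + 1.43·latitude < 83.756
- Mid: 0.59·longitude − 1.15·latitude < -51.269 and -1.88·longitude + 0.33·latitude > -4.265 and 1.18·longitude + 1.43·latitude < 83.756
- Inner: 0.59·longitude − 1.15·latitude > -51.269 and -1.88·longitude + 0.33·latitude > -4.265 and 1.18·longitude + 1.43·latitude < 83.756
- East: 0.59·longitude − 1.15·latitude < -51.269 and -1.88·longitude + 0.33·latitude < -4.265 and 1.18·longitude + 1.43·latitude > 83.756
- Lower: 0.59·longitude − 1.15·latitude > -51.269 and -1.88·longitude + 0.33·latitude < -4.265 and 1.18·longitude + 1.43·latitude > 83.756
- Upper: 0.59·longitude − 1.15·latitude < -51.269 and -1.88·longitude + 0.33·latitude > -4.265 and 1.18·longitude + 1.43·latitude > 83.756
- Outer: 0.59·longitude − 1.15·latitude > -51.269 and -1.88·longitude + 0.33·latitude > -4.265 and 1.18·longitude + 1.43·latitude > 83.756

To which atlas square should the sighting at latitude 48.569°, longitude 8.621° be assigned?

Inner

0.59·8.621 − 1.15·48.569 = -50.768, which is > -51.269
-1.88·8.621 + 0.33·48.569 = -0.180, which is > -4.265
1.18·8.621 + 1.43·48.569 = 79.626, which is < 83.756
This sign pattern matches Inner.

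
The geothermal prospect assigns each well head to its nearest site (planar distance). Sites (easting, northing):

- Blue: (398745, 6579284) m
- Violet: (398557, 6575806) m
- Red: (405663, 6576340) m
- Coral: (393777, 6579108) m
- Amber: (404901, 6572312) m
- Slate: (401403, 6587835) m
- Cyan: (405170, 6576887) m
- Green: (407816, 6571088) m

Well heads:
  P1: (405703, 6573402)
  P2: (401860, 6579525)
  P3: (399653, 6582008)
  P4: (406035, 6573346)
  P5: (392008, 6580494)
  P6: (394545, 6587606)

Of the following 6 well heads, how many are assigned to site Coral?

1

P1 → Amber
P2 → Blue
P3 → Blue
P4 → Amber
P5 → Coral
P6 → Slate
1 of the 6 goes to Coral.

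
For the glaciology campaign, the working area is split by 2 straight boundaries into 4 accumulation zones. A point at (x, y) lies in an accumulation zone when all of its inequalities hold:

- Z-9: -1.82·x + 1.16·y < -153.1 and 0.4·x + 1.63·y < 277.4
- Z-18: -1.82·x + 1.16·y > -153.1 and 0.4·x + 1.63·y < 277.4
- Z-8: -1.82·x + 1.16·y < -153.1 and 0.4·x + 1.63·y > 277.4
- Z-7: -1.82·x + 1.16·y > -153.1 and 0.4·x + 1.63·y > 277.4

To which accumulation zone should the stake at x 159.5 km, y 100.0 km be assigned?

-1.82·159.5 + 1.16·100.0 = -174.290, which is < -153.1
0.4·159.5 + 1.63·100.0 = 226.800, which is < 277.4
This sign pattern matches Z-9.

Z-9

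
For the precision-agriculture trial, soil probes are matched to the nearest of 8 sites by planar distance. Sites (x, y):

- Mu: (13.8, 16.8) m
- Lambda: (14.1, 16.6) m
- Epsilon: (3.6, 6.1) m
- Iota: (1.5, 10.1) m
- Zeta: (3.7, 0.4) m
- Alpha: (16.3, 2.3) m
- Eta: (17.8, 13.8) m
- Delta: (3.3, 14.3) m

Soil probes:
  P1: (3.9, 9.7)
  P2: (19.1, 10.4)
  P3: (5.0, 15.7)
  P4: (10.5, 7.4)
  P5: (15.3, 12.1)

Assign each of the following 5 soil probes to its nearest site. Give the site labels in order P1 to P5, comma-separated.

P1 → Iota (d²=5.92)
P2 → Eta (d²=13.25)
P3 → Delta (d²=4.85)
P4 → Epsilon (d²=49.30)
P5 → Eta (d²=9.14)

Iota, Eta, Delta, Epsilon, Eta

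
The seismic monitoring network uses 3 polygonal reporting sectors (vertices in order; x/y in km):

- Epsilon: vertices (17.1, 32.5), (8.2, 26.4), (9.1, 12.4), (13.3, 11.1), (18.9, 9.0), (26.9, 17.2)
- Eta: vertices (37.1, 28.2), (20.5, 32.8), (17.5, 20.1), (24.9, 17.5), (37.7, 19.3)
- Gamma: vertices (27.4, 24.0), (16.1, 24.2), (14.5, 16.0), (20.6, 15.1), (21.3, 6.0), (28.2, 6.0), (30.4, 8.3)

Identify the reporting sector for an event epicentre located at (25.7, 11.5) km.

Gamma

Cast a ray rightward from (25.7, 11.5). For each polygon, the edges (by vertex number in listed order) whose endpoints lie on opposite sides of y = 11.5, where each meets that height, and whether that is right or left of the point:
Epsilon: 3–4 at x≈12.01 (left), 5–6 at x≈21.34 (left) → 0 crossings.
Eta: no edge straddles that height → 0 crossings.
Gamma: 4–5 at x≈20.88 (left), 7–1 at x≈29.79 (right) → 1 crossing.
Only Gamma has an odd count, so the point is inside Gamma.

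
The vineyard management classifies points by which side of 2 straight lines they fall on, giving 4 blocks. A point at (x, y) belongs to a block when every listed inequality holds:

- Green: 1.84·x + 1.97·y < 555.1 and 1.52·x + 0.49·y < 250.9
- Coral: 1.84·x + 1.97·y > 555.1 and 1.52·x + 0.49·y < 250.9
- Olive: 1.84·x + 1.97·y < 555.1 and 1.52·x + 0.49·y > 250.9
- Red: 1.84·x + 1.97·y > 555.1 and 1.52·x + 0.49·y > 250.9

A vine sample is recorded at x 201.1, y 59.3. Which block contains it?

Olive

1.84·201.1 + 1.97·59.3 = 486.845, which is < 555.1
1.52·201.1 + 0.49·59.3 = 334.729, which is > 250.9
This sign pattern matches Olive.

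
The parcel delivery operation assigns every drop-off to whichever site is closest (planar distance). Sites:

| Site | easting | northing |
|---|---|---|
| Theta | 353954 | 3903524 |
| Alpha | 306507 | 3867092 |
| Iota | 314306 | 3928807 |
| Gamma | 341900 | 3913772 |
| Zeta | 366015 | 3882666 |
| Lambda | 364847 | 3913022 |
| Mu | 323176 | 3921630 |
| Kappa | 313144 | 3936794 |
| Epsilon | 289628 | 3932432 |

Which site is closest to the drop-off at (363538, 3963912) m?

Squared distances to each site:
Theta: 3738563600.000; Alpha: 12626647361.000; Iota: 3656150849.000; Gamma: 2982222644.000; Zeta: 6607048045.000; Lambda: 2591505581.000; Mu: 3416858568.000; Kappa: 3274941160.000; Epsilon: 6453678500.000.
Minimum at Lambda.

Lambda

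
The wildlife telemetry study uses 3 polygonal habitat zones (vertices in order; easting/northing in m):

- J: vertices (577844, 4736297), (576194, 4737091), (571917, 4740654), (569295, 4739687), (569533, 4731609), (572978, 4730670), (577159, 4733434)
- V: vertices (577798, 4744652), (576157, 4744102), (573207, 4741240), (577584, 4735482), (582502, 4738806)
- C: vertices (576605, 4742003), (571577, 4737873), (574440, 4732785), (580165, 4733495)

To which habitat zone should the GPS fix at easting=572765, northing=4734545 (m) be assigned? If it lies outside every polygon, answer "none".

Cast a ray rightward from (572765, 4734545). For each polygon, the edges (by vertex number in listed order) whose endpoints lie on opposite sides of northing = 4734545, where each meets that height, and whether that is right or left of the point:
J: 4–5 at easting≈569446.5 (left), 7–1 at easting≈577424.8 (right) → 1 crossing.
V: no edge straddles that height → 0 crossings.
C: 2–3 at easting≈573449.7 (right), 4–1 at easting≈579725.6 (right) → 2 crossings.
Only J has an odd count, so the point is inside J.

J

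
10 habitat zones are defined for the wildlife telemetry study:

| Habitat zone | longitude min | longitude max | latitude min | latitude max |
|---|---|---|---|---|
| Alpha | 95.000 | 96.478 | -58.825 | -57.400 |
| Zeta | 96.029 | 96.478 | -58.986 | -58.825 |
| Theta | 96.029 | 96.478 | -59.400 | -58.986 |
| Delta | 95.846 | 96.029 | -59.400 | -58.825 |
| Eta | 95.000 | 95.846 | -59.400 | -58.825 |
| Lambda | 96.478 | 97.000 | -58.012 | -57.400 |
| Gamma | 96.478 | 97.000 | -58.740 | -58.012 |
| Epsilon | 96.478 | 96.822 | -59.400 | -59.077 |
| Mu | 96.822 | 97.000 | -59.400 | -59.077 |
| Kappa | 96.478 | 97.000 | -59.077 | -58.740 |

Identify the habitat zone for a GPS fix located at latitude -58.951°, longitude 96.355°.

The point has longitude = 96.355 and latitude = -58.951.
Only Zeta satisfies 96.029 ≤ longitude ≤ 96.478 and -58.986 ≤ latitude ≤ -58.825.

Zeta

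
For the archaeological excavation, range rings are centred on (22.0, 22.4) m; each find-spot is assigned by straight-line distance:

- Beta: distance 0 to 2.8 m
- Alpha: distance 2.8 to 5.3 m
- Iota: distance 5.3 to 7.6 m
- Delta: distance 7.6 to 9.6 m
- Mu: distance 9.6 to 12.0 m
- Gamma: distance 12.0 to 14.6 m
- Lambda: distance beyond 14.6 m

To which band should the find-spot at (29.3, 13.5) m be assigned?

Mu

Distance = √((29.3−22.0)² + (13.5−22.4)²) = √(53.290 + 79.210) = 11.511 m.
9.6 ≤ 11.511 < 12.0 → Mu.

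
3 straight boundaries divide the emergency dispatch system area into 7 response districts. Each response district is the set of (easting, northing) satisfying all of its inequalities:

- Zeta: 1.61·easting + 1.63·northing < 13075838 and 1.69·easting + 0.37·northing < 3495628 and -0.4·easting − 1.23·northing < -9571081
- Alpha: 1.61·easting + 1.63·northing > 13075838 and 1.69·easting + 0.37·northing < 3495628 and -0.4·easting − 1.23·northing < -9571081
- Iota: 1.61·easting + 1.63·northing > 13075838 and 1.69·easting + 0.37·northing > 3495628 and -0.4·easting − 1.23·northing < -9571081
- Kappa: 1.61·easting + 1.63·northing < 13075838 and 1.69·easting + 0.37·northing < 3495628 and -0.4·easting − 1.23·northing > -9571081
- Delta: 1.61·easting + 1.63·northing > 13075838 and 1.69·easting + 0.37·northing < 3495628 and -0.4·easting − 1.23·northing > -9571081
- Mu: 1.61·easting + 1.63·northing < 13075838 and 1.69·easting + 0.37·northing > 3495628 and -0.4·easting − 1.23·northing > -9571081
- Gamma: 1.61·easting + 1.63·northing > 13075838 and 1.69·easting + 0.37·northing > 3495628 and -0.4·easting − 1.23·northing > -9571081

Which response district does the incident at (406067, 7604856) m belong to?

Mu

1.61·406067 + 1.63·7604856 = 13049683.150, which is < 13075838
1.69·406067 + 0.37·7604856 = 3500049.950, which is > 3495628
-0.4·406067 − 1.23·7604856 = -9516399.680, which is > -9571081
This sign pattern matches Mu.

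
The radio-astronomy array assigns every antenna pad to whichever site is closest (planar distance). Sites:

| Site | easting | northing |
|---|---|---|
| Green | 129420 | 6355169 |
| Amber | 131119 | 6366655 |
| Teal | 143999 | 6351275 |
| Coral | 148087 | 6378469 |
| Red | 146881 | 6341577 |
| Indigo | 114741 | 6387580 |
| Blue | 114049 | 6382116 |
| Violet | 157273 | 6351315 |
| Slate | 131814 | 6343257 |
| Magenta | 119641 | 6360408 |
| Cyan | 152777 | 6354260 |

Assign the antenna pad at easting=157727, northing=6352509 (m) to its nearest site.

Squared distances to each site:
Green: 808361849.000; Amber: 908094980.000; Teal: 189980740.000; Coral: 766851200.000; Red: 237144340.000; Indigo: 3077771237.000; Blue: 2784342133.000; Violet: 1631752.000; Slate: 757083073.000; Magenta: 1512937597.000; Cyan: 27568501.000.
Minimum at Violet.

Violet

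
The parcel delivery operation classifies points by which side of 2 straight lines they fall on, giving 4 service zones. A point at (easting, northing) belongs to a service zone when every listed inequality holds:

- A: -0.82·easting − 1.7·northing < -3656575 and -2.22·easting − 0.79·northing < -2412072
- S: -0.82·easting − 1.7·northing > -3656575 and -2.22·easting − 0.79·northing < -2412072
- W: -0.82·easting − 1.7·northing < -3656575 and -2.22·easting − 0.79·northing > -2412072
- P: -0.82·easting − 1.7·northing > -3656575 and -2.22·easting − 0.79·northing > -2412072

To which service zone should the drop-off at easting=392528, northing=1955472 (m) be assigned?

S

-0.82·392528 − 1.7·1955472 = -3646175.360, which is > -3656575
-2.22·392528 − 0.79·1955472 = -2416235.040, which is < -2412072
This sign pattern matches S.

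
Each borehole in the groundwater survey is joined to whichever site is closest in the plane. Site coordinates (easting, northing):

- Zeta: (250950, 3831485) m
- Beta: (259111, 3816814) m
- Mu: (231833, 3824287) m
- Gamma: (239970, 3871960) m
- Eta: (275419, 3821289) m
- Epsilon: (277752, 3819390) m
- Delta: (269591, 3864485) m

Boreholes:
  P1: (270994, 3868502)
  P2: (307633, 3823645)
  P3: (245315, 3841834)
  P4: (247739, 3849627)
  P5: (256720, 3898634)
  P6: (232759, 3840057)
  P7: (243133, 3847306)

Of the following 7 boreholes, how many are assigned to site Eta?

P1 → Delta
P2 → Epsilon
P3 → Zeta
P4 → Zeta
P5 → Gamma
P6 → Mu
P7 → Zeta
0 of the 7 go to Eta.

0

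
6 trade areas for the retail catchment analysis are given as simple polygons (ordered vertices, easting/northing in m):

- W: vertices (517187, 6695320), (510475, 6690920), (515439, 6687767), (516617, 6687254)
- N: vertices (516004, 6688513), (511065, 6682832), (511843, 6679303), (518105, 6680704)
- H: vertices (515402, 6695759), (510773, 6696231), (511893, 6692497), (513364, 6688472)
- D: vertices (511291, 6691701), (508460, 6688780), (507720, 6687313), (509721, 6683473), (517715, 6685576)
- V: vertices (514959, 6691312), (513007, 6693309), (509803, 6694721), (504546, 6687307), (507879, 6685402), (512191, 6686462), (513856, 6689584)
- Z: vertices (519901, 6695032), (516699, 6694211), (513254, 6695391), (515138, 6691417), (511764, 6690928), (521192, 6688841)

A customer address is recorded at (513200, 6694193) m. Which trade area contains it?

Cast a ray rightward from (513200, 6694193). For each polygon, the edges (by vertex number in listed order) whose endpoints lie on opposite sides of northing = 6694193, where each meets that height, and whether that is right or left of the point:
W: 1–2 at easting≈515467.8 (right), 4–1 at easting≈517107.4 (right) → 2 crossings.
N: no edge straddles that height → 0 crossings.
H: 2–3 at easting≈511384.3 (left), 4–1 at easting≈514964.0 (right) → 1 crossing.
D: no edge straddles that height → 0 crossings.
V: 2–3 at easting≈511001.1 (left), 3–4 at easting≈509428.6 (left) → 0 crossings.
Z: 3–4 at easting≈513821.9 (right), 6–1 at easting≈520076.0 (right) → 2 crossings.
Only H has an odd count, so the point is inside H.

H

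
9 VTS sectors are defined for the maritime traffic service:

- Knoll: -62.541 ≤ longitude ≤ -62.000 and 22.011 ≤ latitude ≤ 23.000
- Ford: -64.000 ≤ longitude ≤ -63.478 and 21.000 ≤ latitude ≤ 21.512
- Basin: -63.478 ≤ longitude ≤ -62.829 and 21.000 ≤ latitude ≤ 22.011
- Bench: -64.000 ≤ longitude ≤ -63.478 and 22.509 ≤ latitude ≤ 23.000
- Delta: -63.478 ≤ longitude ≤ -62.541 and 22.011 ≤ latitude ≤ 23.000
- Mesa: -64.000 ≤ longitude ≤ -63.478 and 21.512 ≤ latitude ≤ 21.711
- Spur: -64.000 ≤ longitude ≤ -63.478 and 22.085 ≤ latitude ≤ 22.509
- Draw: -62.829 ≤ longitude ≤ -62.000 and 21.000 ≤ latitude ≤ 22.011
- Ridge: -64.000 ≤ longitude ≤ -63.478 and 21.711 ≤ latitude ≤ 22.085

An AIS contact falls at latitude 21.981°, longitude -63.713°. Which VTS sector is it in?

Ridge

The point has longitude = -63.713 and latitude = 21.981.
Only Ridge satisfies -64.000 ≤ longitude ≤ -63.478 and 21.711 ≤ latitude ≤ 22.085.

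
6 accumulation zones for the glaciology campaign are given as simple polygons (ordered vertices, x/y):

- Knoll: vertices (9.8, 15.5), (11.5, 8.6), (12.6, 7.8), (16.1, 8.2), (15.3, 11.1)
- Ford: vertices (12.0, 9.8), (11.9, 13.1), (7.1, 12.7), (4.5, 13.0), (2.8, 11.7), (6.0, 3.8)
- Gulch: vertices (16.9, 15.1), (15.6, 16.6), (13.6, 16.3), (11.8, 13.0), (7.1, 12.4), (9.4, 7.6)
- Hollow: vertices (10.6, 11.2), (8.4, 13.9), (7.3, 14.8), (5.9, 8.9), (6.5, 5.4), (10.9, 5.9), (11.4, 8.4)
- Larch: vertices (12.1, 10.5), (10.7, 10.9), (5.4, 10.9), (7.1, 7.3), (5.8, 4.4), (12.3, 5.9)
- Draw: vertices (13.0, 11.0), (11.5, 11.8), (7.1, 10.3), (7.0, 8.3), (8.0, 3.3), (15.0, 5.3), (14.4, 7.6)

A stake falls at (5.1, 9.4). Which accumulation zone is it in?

Ford

Cast a ray rightward from (5.1, 9.4). For each polygon, the edges (by vertex number in listed order) whose endpoints lie on opposite sides of y = 9.4, where each meets that height, and whether that is right or left of the point:
Knoll: 1–2 at x≈11.30 (right), 4–5 at x≈15.77 (right) → 2 crossings.
Ford: 5–6 at x≈3.73 (left), 6–1 at x≈11.60 (right) → 1 crossing.
Gulch: 5–6 at x≈8.54 (right), 6–1 at x≈11.20 (right) → 2 crossings.
Hollow: 3–4 at x≈6.02 (right), 7–1 at x≈11.11 (right) → 2 crossings.
Larch: 3–4 at x≈6.11 (right), 6–1 at x≈12.15 (right) → 2 crossings.
Draw: 3–4 at x≈7.05 (right), 7–1 at x≈13.66 (right) → 2 crossings.
Only Ford has an odd count, so the point is inside Ford.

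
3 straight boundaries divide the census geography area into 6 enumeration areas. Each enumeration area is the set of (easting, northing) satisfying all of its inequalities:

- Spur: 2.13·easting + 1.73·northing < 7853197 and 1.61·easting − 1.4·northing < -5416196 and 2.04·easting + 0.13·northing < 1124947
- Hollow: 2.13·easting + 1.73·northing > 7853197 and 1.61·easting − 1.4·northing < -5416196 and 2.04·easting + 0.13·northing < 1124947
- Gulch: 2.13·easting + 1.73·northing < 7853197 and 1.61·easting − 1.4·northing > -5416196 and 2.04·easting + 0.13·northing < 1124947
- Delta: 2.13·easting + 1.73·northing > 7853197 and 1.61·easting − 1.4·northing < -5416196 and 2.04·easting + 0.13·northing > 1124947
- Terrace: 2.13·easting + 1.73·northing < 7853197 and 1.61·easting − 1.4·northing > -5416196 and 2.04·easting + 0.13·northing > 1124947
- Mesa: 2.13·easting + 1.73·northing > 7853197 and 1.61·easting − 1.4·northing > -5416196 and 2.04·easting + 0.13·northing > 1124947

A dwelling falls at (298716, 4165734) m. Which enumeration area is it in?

Terrace

2.13·298716 + 1.73·4165734 = 7842984.900, which is < 7853197
1.61·298716 − 1.4·4165734 = -5351094.840, which is > -5416196
2.04·298716 + 0.13·4165734 = 1150926.060, which is > 1124947
This sign pattern matches Terrace.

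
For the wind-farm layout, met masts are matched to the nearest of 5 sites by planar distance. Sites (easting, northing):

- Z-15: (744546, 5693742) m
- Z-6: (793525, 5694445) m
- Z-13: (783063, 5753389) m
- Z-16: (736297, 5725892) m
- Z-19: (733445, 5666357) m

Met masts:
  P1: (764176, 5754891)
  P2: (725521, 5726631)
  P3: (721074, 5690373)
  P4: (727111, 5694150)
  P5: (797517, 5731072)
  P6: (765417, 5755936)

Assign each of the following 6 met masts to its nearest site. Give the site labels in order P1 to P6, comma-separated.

P1 → Z-13 (d²=358974773.00)
P2 → Z-16 (d²=116668297.00)
P3 → Z-15 (d²=562284945.00)
P4 → Z-15 (d²=304145689.00)
P5 → Z-13 (d²=706966605.00)
P6 → Z-13 (d²=317868525.00)

Z-13, Z-16, Z-15, Z-15, Z-13, Z-13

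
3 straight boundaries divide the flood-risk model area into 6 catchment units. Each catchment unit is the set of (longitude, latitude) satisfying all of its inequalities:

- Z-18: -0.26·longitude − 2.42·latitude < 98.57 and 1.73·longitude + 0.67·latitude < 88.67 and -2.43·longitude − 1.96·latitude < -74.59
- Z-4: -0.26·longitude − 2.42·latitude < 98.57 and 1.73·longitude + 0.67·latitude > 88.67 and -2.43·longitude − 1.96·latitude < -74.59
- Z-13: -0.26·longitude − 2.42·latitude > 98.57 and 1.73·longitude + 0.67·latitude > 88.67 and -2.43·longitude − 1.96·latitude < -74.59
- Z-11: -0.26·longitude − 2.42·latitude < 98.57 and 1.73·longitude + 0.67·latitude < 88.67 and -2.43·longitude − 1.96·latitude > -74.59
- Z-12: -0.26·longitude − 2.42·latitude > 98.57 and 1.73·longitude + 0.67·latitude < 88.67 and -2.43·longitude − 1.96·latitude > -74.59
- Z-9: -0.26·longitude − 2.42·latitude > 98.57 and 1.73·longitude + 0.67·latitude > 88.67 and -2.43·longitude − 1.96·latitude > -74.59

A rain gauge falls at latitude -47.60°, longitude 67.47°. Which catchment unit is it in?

Z-11

-0.26·67.47 − 2.42·-47.60 = 97.650, which is < 98.57
1.73·67.47 + 0.67·-47.60 = 84.831, which is < 88.67
-2.43·67.47 − 1.96·-47.60 = -70.656, which is > -74.59
This sign pattern matches Z-11.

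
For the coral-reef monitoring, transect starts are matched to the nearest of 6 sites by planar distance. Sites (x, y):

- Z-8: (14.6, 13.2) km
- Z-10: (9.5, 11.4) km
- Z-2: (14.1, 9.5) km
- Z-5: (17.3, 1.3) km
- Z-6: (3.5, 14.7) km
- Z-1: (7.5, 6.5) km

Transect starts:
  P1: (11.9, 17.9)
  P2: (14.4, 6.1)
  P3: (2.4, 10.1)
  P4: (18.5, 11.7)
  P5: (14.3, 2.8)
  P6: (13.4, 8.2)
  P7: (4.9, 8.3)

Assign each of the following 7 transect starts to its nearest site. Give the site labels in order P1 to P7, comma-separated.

P1 → Z-8 (d²=29.38)
P2 → Z-2 (d²=11.65)
P3 → Z-6 (d²=22.37)
P4 → Z-8 (d²=17.46)
P5 → Z-5 (d²=11.25)
P6 → Z-2 (d²=2.18)
P7 → Z-1 (d²=10.00)

Z-8, Z-2, Z-6, Z-8, Z-5, Z-2, Z-1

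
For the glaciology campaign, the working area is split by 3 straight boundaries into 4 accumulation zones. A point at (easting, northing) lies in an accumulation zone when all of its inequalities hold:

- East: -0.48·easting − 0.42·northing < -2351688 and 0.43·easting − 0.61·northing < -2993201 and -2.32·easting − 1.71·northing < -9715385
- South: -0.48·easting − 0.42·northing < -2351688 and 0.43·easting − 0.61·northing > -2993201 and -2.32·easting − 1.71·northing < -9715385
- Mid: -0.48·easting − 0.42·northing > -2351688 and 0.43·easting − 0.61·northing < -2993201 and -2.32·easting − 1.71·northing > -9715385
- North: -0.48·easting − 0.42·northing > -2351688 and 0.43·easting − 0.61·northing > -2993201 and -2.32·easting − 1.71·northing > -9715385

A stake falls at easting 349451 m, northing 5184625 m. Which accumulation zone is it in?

Mid

-0.48·349451 − 0.42·5184625 = -2345278.980, which is > -2351688
0.43·349451 − 0.61·5184625 = -3012357.320, which is < -2993201
-2.32·349451 − 1.71·5184625 = -9676435.070, which is > -9715385
This sign pattern matches Mid.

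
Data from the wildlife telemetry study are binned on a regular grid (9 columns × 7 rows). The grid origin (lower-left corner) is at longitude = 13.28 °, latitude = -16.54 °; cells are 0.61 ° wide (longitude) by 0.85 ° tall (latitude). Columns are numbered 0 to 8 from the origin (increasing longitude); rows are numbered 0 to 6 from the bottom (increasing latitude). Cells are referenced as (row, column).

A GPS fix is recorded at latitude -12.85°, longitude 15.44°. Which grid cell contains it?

(4, 3)

Column index: ⌊(15.44 − 13.28) / 0.61⌋ = ⌊3.541⌋ = 3
Row offset from origin: ⌊(-12.85 − -16.54) / 0.85⌋ = ⌊4.341⌋ = 4 → row 4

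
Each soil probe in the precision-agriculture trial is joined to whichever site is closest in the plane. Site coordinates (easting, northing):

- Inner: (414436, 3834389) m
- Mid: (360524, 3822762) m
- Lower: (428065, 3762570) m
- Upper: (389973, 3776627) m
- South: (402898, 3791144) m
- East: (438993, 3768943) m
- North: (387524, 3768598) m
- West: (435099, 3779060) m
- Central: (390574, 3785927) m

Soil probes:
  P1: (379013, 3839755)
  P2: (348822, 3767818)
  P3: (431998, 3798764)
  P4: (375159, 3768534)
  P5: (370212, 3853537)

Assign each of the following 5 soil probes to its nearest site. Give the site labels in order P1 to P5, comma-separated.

Mid, North, West, North, Mid

P1 → Mid (d²=630605170.00)
P2 → North (d²=1498453204.00)
P3 → West (d²=397863817.00)
P4 → North (d²=152897321.00)
P5 → Mid (d²=1040957969.00)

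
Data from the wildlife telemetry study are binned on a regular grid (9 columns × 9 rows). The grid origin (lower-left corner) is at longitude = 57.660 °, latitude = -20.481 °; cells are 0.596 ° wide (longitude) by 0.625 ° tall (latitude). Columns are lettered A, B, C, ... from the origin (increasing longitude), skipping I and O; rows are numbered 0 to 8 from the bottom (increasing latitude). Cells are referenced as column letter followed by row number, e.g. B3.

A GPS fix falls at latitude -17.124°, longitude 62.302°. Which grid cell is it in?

Column index: ⌊(62.302 − 57.660) / 0.596⌋ = ⌊7.789⌋ = 7 → column H
Row offset from origin: ⌊(-17.124 − -20.481) / 0.625⌋ = ⌊5.371⌋ = 5 → row 5

H5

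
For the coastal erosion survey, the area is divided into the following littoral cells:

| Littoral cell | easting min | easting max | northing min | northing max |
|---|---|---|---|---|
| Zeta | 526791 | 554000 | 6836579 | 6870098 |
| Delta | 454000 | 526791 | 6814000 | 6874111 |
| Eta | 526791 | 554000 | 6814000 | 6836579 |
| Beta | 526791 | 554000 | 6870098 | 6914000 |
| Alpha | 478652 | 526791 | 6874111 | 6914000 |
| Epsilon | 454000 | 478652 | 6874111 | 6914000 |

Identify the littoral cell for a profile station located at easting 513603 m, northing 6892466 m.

The point has easting = 513603 and northing = 6892466.
Only Alpha satisfies 478652 ≤ easting ≤ 526791 and 6874111 ≤ northing ≤ 6914000.

Alpha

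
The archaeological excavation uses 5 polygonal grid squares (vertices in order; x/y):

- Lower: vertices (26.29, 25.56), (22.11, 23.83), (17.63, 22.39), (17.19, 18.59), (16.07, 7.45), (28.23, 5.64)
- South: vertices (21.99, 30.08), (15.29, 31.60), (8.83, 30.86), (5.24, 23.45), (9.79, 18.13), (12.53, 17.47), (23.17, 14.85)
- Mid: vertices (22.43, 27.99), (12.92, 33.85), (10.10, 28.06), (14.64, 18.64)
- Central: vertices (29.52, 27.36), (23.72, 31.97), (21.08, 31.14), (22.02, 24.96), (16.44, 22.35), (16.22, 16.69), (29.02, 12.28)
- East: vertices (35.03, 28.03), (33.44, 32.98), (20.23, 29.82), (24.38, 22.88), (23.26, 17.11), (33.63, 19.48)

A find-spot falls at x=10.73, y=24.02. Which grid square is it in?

South

Cast a ray rightward from (10.73, 24.02). For each polygon, the edges (by vertex number in listed order) whose endpoints lie on opposite sides of y = 24.02, where each meets that height, and whether that is right or left of the point:
Lower: 1–2 at x≈22.569 (right), 6–1 at x≈26.440 (right) → 2 crossings.
South: 3–4 at x≈5.516 (left), 7–1 at x≈22.460 (right) → 1 crossing.
Mid: 3–4 at x≈12.047 (right), 4–1 at x≈19.122 (right) → 2 crossings.
Central: 4–5 at x≈20.010 (right), 7–1 at x≈29.409 (right) → 2 crossings.
East: 3–4 at x≈23.698 (right), 6–1 at x≈34.373 (right) → 2 crossings.
Only South has an odd count, so the point is inside South.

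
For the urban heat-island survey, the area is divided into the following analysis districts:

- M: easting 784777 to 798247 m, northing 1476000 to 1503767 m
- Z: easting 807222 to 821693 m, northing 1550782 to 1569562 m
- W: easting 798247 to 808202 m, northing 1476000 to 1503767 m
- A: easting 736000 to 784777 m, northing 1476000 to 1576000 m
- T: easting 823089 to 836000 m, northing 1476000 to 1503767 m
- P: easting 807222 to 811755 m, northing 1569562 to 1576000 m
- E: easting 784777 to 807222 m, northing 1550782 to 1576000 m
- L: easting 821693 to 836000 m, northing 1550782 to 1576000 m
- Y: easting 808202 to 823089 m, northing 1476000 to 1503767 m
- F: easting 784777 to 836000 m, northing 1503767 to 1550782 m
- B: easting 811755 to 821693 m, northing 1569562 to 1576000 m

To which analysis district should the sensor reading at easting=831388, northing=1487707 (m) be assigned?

The point has easting = 831388 and northing = 1487707.
Only T satisfies 823089 ≤ easting ≤ 836000 and 1476000 ≤ northing ≤ 1503767.

T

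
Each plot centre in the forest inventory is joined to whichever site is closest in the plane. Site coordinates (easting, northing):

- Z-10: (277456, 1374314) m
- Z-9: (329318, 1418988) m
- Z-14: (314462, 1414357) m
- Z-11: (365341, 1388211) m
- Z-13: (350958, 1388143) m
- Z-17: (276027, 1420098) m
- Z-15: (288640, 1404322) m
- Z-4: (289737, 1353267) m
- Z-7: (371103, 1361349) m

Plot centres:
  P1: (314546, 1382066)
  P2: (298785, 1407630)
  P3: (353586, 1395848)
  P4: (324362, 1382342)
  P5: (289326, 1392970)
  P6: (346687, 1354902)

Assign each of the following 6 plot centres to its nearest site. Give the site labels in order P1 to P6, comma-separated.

P1 → Z-14 (d²=1042715737.00)
P2 → Z-15 (d²=113863889.00)
P3 → Z-13 (d²=66273409.00)
P4 → Z-13 (d²=740998817.00)
P5 → Z-15 (d²=129338500.00)
P6 → Z-7 (d²=637704865.00)

Z-14, Z-15, Z-13, Z-13, Z-15, Z-7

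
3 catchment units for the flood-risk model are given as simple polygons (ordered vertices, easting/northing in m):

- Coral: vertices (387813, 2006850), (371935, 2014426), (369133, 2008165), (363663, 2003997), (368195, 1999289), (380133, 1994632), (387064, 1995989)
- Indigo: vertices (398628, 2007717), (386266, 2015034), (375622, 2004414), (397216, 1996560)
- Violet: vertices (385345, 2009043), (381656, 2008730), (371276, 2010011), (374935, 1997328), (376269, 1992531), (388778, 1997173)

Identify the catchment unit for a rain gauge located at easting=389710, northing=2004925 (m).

Cast a ray rightward from (389710, 2004925). For each polygon, the edges (by vertex number in listed order) whose endpoints lie on opposite sides of northing = 2004925, where each meets that height, and whether that is right or left of the point:
Coral: 3–4 at easting≈364880.9 (left), 7–1 at easting≈387680.2 (left) → 0 crossings.
Indigo: 2–3 at easting≈376134.2 (left), 4–1 at easting≈398274.7 (right) → 1 crossing.
Violet: 3–4 at easting≈372743.3 (left), 6–1 at easting≈386536.0 (left) → 0 crossings.
Only Indigo has an odd count, so the point is inside Indigo.

Indigo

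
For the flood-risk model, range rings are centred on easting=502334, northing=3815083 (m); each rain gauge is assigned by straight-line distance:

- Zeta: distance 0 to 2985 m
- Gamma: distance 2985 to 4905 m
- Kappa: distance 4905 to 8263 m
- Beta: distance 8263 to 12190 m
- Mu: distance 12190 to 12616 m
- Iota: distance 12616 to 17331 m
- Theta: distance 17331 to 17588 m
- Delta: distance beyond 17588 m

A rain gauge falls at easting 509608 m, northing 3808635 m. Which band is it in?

Beta

Distance = √((509608−502334)² + (3808635−3815083)²) = √(52911076.000 + 41576704.000) = 9720.482 m.
8263 ≤ 9720.482 < 12190 → Beta.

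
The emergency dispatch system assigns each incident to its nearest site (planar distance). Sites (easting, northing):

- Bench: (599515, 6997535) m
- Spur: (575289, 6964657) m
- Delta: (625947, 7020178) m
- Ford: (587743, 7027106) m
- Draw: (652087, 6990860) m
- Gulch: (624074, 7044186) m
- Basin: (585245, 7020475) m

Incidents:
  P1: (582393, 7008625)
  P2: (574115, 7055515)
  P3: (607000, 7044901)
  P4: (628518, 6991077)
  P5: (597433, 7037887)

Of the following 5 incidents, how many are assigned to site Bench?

P1 → Basin
P2 → Ford
P3 → Gulch
P4 → Draw
P5 → Ford
0 of the 5 go to Bench.

0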